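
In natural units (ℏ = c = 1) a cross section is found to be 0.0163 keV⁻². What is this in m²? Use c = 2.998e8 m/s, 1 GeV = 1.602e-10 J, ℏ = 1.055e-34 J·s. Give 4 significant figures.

6.354e-22 m²

Area is [L]² = [E]⁻²·(ℏc)²; restore (ℏc)².
1 GeV⁻² → (ℏc)² × (1 GeV in J)⁻² = 3.898e-32 m².
Convert the energy scale: 0.0163 keV⁻² = 1.63e10 GeV⁻².
Result: 1.63e10 × 3.898e-32 = 6.354e-22 m².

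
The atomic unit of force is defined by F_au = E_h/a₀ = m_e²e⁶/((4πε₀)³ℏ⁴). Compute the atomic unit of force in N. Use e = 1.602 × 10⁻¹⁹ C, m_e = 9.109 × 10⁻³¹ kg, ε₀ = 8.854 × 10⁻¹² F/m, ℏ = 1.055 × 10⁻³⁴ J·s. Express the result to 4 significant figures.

F_au = E_h/a₀ = m_e²e⁶/((4πε₀)³ℏ⁴)
E_h = 4.354 × 10⁻¹⁸ J
a₀ = 5.297 × 10⁻¹¹ m
E_h/a₀ = 8.220 × 10⁻⁸ N

8.220 × 10⁻⁸ N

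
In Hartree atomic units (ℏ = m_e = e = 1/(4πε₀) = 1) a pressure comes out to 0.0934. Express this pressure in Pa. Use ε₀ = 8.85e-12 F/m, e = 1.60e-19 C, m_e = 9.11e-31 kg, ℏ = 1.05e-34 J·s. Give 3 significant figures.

2.81e12 Pa

One atomic unit of pressure: P_au = E_h/a₀³ = m_e⁴e¹⁰/((4πε₀)⁵ℏ⁸) = 3.01e13 Pa.
0.0934 × 3.01e13 Pa = 2.81e12 Pa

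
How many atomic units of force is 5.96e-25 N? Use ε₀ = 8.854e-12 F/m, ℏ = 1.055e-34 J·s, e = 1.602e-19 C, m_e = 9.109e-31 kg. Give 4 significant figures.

7.251e-18

atomic unit of force: F_au = E_h/a₀ = m_e²e⁶/((4πε₀)³ℏ⁴) = 8.220e-8 N.
5.96e-25 / 8.220e-8 = 7.251e-18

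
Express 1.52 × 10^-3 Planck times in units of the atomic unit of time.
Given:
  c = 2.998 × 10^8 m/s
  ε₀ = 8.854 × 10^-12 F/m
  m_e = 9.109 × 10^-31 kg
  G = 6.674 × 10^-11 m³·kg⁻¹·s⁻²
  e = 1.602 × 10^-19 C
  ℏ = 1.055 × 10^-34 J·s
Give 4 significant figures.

Planck time: t_P = √(ℏG/c⁵) = 5.392 × 10^-44 s
atomic unit of time: τ_au = (4πε₀)²ℏ³/(m_e e⁴) = 2.423 × 10^-17 s
1.52 × 10^-3 × 5.392 × 10^-44 / 2.423 × 10^-17 = 3.383 × 10^-30

3.383 × 10^-30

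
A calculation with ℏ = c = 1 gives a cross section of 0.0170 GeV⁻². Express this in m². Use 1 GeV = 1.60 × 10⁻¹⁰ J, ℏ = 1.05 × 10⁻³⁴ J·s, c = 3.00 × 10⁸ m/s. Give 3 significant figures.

6.59 × 10⁻³⁴ m²

Area is [L]² = [E]⁻²·(ℏc)²; restore (ℏc)².
1 GeV⁻² → (ℏc)² × (1 GeV in J)⁻² = 3.88 × 10⁻³² m².
Result: 0.0170 × 3.88 × 10⁻³² = 6.59 × 10⁻³⁴ m².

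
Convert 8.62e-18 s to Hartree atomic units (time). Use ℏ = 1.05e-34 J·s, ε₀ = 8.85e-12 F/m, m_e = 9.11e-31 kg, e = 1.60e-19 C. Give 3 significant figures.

0.359

atomic unit of time: τ_au = (4πε₀)²ℏ³/(m_e e⁴) = 2.40e-17 s.
8.62e-18 / 2.40e-17 = 0.359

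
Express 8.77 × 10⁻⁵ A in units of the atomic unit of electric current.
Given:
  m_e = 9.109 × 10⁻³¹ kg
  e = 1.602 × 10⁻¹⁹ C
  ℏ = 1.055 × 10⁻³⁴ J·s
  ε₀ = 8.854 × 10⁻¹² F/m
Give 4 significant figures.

atomic unit of electric current: I_au = e E_h/ℏ = m_e e⁵/((4πε₀)²ℏ³) = 6.612 × 10⁻³ A.
8.77 × 10⁻⁵ / 6.612 × 10⁻³ = 0.01326

0.01326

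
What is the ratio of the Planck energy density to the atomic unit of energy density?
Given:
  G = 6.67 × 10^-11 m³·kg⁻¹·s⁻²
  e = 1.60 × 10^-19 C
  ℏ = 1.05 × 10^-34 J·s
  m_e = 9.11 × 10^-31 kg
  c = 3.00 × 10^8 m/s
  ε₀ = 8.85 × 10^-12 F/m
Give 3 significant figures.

1.55 × 10^100

Planck energy density: u_P = c⁷/(ℏG²) = 4.68 × 10^113 J/m³
atomic unit of energy density: u_au = E_h/a₀³ = m_e⁴e¹⁰/((4πε₀)⁵ℏ⁸) = 3.01 × 10^13 J/m³
ratio = 4.68 × 10^113 / 3.01 × 10^13 = 1.55 × 10^100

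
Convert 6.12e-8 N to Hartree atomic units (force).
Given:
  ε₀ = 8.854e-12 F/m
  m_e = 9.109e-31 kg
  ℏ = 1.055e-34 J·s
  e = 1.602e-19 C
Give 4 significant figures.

atomic unit of force: F_au = E_h/a₀ = m_e²e⁶/((4πε₀)³ℏ⁴) = 8.220e-8 N.
6.12e-8 / 8.220e-8 = 0.7445

0.7445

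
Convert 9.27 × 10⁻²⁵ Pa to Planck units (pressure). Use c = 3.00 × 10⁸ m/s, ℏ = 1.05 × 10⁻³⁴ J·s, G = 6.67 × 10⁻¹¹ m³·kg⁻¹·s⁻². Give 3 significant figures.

Planck pressure: p_P = c⁷/(ℏG²) = 4.68 × 10¹¹³ Pa.
9.27 × 10⁻²⁵ / 4.68 × 10¹¹³ = 1.98 × 10⁻¹³⁸

1.98 × 10⁻¹³⁸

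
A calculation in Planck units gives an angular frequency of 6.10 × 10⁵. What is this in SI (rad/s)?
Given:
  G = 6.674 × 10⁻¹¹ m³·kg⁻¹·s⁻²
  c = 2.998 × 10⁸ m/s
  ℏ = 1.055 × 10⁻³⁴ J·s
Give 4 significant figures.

1.131 × 10⁴⁹ rad/s

One Planck angular frequency: ω_P = √(c⁵/(ℏG)) = 1.855 × 10⁴³ rad/s.
6.10 × 10⁵ × 1.855 × 10⁴³ rad/s = 1.131 × 10⁴⁹ rad/s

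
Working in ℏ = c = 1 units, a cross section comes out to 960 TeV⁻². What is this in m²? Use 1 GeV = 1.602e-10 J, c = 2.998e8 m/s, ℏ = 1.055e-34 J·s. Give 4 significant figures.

3.742e-35 m²

Area is [L]² = [E]⁻²·(ℏc)²; restore (ℏc)².
1 GeV⁻² → (ℏc)² × (1 GeV in J)⁻² = 3.898e-32 m².
Convert the energy scale: 960 TeV⁻² = 9.60e-4 GeV⁻².
Result: 9.60e-4 × 3.898e-32 = 3.742e-35 m².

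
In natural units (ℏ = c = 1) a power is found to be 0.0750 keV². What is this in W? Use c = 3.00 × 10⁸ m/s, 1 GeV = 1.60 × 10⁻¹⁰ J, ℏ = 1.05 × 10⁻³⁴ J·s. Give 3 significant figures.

18.3 W

Power is [E]/[T] = [E]²/ℏ.
1 GeV² → 1/ℏ × (1 GeV in J)² = 2.44 × 10¹⁴ W.
Convert the energy scale: 0.0750 keV² = 7.50 × 10⁻¹⁴ GeV².
Result: 7.50 × 10⁻¹⁴ × 2.44 × 10¹⁴ = 18.3 W.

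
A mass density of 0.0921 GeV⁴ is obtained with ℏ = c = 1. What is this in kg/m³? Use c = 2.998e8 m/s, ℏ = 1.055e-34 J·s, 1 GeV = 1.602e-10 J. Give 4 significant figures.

Mass density is [E]/(c²[L]³) = [E]⁴/(ℏ³c⁵).
1 GeV⁴ → 1/(ℏ³c⁵) × (1 GeV in J)⁴ = 2.316e20 kg/m³.
Result: 0.0921 × 2.316e20 = 2.133e19 kg/m³.

2.133e19 kg/m³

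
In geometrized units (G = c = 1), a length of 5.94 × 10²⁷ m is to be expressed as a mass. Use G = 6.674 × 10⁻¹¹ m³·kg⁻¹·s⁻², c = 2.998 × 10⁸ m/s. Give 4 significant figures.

Length → mass via c²/G.
5.94 × 10²⁷ m × (c²/G) = 8.000 × 10⁵⁴ kg

8.000 × 10⁵⁴ kg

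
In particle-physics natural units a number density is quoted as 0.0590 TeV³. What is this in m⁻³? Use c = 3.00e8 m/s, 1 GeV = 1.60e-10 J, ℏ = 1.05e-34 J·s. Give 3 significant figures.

7.73e54 m⁻³

Number density is [L]⁻³ = [E]³/(ℏc)³.
1 GeV³ → 1/(ℏc)³ × (1 GeV in J)³ = 1.31e47 m⁻³.
Convert the energy scale: 0.0590 TeV³ = 5.90e7 GeV³.
Result: 5.90e7 × 1.31e47 = 7.73e54 m⁻³.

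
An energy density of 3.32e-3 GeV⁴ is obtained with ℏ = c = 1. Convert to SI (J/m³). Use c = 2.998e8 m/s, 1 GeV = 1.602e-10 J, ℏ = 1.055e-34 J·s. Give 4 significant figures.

6.911e34 J/m³

[E]/[L]³ = [E]⁴/(ℏc)³; restore (ℏc)⁻³.
1 GeV⁴ → 1/(ℏc)³ × (1 GeV in J)⁴ = 2.082e37 J/m³.
Result: 3.32e-3 × 2.082e37 = 6.911e34 J/m³.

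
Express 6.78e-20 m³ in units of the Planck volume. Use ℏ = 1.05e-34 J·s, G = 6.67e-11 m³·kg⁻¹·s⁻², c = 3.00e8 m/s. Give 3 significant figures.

Planck volume: V_P = (ℏG/c³)^(3/2) = 4.18e-105 m³.
6.78e-20 / 4.18e-105 = 1.62e85

1.62e85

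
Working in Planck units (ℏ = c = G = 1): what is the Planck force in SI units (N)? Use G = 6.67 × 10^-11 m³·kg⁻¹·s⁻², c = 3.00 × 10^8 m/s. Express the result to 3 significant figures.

1.21 × 10^44 N

The unique combination of the constants set to 1 with dimensions of force is F_P = c⁴/G.
  = 8.10 × 10^33 / 6.67 × 10^-11
  = 1.21 × 10^44 N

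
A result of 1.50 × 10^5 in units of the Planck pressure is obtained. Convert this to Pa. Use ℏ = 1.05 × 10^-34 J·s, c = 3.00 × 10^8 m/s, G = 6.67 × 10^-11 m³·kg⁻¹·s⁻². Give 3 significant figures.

One Planck pressure: p_P = c⁷/(ℏG²) = 4.68 × 10^113 Pa.
1.50 × 10^5 × 4.68 × 10^113 Pa = 7.02 × 10^118 Pa

7.02 × 10^118 Pa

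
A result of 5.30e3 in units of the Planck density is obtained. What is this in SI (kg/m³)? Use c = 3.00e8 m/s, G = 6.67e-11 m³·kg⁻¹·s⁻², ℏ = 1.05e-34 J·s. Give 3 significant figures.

One Planck density: ρ_P = c⁵/(ℏG²) = 5.20e96 kg/m³.
5.30e3 × 5.20e96 kg/m³ = 2.76e100 kg/m³

2.76e100 kg/m³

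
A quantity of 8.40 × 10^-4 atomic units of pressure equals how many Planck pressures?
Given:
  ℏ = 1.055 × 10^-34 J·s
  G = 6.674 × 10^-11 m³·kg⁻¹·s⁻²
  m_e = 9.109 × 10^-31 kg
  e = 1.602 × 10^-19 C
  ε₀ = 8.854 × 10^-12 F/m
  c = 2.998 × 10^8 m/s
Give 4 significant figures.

5.312 × 10^-104

atomic unit of pressure: P_au = E_h/a₀³ = m_e⁴e¹⁰/((4πε₀)⁵ℏ⁸) = 2.929 × 10^13 Pa
Planck pressure: p_P = c⁷/(ℏG²) = 4.632 × 10^113 Pa
8.40 × 10^-4 × 2.929 × 10^13 / 4.632 × 10^113 = 5.312 × 10^-104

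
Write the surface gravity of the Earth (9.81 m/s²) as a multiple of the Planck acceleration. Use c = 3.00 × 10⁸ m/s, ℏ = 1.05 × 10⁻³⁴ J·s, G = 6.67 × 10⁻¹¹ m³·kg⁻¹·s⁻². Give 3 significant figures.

1.76 × 10⁻⁵¹

Planck acceleration: a_P = √(c⁷/(ℏG)) = 5.59 × 10⁵¹ m/s².
9.81 / 5.59 × 10⁵¹ = 1.76 × 10⁻⁵¹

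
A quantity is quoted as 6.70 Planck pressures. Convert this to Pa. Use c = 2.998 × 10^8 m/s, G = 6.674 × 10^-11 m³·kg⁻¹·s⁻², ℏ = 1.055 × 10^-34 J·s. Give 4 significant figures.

One Planck pressure: p_P = c⁷/(ℏG²) = 4.632 × 10^113 Pa.
6.70 × 4.632 × 10^113 Pa = 3.104 × 10^114 Pa

3.104 × 10^114 Pa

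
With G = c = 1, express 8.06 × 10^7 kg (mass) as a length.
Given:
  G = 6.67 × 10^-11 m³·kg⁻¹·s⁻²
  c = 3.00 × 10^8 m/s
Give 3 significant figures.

5.97 × 10^-20 m

In G = c = 1 units mass has dimensions of length; the conversion factor is G/c².
8.06 × 10^7 kg × (G/c²) = 5.97 × 10^-20 m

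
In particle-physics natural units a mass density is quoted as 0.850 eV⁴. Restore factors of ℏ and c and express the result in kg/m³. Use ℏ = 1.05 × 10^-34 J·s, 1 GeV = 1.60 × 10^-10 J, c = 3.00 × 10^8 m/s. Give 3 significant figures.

Mass density is [E]/(c²[L]³) = [E]⁴/(ℏ³c⁵).
1 GeV⁴ → 1/(ℏ³c⁵) × (1 GeV in J)⁴ = 2.33 × 10^20 kg/m³.
Convert the energy scale: 0.850 eV⁴ = 8.50 × 10^-37 GeV⁴.
Result: 8.50 × 10^-37 × 2.33 × 10^20 = 1.98 × 10^-16 kg/m³.

1.98 × 10^-16 kg/m³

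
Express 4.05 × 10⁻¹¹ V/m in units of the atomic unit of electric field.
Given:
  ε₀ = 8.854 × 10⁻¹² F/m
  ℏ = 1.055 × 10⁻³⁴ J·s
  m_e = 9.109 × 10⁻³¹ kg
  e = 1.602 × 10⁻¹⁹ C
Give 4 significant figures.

atomic unit of electric field: E_au = E_h/(e a₀) = m_e²e⁵/((4πε₀)³ℏ⁴) = 5.131 × 10¹¹ V/m.
4.05 × 10⁻¹¹ / 5.131 × 10¹¹ = 7.893 × 10⁻²³

7.893 × 10⁻²³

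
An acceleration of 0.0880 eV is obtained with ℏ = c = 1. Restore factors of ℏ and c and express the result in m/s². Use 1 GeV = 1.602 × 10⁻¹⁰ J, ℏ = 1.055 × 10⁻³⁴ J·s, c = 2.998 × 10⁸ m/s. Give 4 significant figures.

Acceleration is [L]/[T]² = c·[E]/ℏ.
1 GeV → c/ℏ × (1 GeV in J) = 4.552 × 10³² m/s².
Convert the energy scale: 0.0880 eV = 8.80 × 10⁻¹¹ GeV.
Result: 8.80 × 10⁻¹¹ × 4.552 × 10³² = 4.006 × 10²² m/s².

4.006 × 10²² m/s²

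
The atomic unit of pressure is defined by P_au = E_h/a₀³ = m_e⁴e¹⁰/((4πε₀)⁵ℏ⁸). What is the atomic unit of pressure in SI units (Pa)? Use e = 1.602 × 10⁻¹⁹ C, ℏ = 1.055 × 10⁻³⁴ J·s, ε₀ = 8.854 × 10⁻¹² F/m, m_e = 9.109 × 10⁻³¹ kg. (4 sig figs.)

2.929 × 10¹³ Pa

P_au = E_h/a₀³ = m_e⁴e¹⁰/((4πε₀)⁵ℏ⁸)
E_h = 4.354 × 10⁻¹⁸ J
a₀ = 5.297 × 10⁻¹¹ m
E_h/a₀³ = 2.929 × 10¹³ Pa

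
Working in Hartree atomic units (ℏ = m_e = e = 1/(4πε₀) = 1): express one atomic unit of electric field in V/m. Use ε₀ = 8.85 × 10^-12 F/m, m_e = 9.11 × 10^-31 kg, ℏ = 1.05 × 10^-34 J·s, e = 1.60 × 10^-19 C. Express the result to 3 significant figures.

5.20 × 10^11 V/m

Dimensional analysis gives E_au = E_h/(e a₀) = m_e²e⁵/((4πε₀)³ℏ⁴).
E_h = 4.38 × 10^-18 J
a₀ = 5.26 × 10^-11 m
E_h/(e·a₀) = 5.20 × 10^11 V/m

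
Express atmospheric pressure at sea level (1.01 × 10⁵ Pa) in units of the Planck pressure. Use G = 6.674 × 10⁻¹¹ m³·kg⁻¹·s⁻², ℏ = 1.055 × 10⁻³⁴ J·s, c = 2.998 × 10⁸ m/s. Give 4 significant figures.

2.180 × 10⁻¹⁰⁹

Planck pressure: p_P = c⁷/(ℏG²) = 4.632 × 10¹¹³ Pa.
1.01 × 10⁵ / 4.632 × 10¹¹³ = 2.180 × 10⁻¹⁰⁹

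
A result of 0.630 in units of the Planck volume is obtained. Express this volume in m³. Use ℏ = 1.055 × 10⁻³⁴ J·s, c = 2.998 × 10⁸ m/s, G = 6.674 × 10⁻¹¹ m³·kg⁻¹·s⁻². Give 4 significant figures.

2.661 × 10⁻¹⁰⁵ m³

One Planck volume: V_P = (ℏG/c³)^(3/2) = 4.224 × 10⁻¹⁰⁵ m³.
0.630 × 4.224 × 10⁻¹⁰⁵ m³ = 2.661 × 10⁻¹⁰⁵ m³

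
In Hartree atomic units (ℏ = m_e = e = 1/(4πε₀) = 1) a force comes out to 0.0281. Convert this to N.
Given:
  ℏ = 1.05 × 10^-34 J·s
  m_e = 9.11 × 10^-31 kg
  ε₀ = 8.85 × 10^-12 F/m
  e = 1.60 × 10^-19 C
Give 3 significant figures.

2.34 × 10^-9 N

One atomic unit of force: F_au = E_h/a₀ = m_e²e⁶/((4πε₀)³ℏ⁴) = 8.33 × 10^-8 N.
0.0281 × 8.33 × 10^-8 N = 2.34 × 10^-9 N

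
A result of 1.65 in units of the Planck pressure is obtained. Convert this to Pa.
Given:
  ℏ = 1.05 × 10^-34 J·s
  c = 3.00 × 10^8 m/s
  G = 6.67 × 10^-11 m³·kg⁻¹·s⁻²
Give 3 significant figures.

One Planck pressure: p_P = c⁷/(ℏG²) = 4.68 × 10^113 Pa.
1.65 × 4.68 × 10^113 Pa = 7.72 × 10^113 Pa

7.72 × 10^113 Pa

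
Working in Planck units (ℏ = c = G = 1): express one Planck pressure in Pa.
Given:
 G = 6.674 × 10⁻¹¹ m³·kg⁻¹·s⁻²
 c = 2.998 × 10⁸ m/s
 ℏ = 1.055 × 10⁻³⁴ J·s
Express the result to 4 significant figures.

From ℏ = c = G = 1 the pressure scale is p_P = c⁷/(ℏG²).
  = 2.177 × 10⁵⁹ / 4.699 × 10⁻⁵⁵
  = 4.632 × 10¹¹³ Pa

4.632 × 10¹¹³ Pa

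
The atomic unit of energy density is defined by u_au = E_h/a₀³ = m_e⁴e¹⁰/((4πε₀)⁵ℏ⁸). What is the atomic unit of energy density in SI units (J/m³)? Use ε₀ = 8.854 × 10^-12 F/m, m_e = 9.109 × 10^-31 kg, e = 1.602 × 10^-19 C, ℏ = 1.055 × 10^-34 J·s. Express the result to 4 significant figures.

2.929 × 10^13 J/m³

u_au = E_h/a₀³ = m_e⁴e¹⁰/((4πε₀)⁵ℏ⁸)
E_h = 4.354 × 10^-18 J
a₀ = 5.297 × 10^-11 m
E_h/a₀³ = 2.929 × 10^13 J/m³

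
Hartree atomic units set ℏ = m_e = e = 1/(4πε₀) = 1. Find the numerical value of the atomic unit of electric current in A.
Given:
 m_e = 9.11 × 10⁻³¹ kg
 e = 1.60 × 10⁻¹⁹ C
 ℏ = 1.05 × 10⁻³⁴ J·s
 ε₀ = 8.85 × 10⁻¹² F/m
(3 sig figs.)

6.67 × 10⁻³ A

From ℏ = m_e = e = 1/(4πε₀) = 1 the current scale is I_au = e E_h/ℏ = m_e e⁵/((4πε₀)²ℏ³).
E_h = 4.38 × 10⁻¹⁸ J
e·E_h/ℏ = 6.67 × 10⁻³ A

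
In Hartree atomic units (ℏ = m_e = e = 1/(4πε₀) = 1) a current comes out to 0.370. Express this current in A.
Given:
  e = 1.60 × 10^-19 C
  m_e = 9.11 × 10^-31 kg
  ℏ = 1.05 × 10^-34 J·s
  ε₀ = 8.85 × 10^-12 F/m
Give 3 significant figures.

One atomic unit of electric current: I_au = e E_h/ℏ = m_e e⁵/((4πε₀)²ℏ³) = 6.67 × 10^-3 A.
0.370 × 6.67 × 10^-3 A = 2.47 × 10^-3 A

2.47 × 10^-3 A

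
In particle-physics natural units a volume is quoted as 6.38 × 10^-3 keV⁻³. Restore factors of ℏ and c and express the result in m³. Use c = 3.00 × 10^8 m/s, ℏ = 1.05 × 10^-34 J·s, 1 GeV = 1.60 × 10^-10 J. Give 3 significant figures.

4.87 × 10^-32 m³

Volume is [L]³ = [E]⁻³·(ℏc)³.
1 GeV⁻³ → (ℏc)³ × (1 GeV in J)⁻³ = 7.63 × 10^-48 m³.
Convert the energy scale: 6.38 × 10^-3 keV⁻³ = 6.38 × 10^15 GeV⁻³.
Result: 6.38 × 10^15 × 7.63 × 10^-48 = 4.87 × 10^-32 m³.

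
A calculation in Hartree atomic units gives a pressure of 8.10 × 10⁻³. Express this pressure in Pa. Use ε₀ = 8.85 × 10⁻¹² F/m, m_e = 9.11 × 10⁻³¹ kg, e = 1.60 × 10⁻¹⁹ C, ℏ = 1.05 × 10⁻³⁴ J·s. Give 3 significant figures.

One atomic unit of pressure: P_au = E_h/a₀³ = m_e⁴e¹⁰/((4πε₀)⁵ℏ⁸) = 3.01 × 10¹³ Pa.
8.10 × 10⁻³ × 3.01 × 10¹³ Pa = 2.44 × 10¹¹ Pa

2.44 × 10¹¹ Pa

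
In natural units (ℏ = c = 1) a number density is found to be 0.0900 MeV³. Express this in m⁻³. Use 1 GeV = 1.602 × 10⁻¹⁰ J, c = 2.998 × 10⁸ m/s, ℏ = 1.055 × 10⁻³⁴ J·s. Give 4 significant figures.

1.169 × 10³⁷ m⁻³

Number density is [L]⁻³ = [E]³/(ℏc)³.
1 GeV³ → 1/(ℏc)³ × (1 GeV in J)³ = 1.299 × 10⁴⁷ m⁻³.
Convert the energy scale: 0.0900 MeV³ = 9.00 × 10⁻¹¹ GeV³.
Result: 9.00 × 10⁻¹¹ × 1.299 × 10⁴⁷ = 1.169 × 10³⁷ m⁻³.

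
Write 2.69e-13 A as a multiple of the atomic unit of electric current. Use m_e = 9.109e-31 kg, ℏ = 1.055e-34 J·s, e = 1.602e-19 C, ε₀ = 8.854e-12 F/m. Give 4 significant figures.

atomic unit of electric current: I_au = e E_h/ℏ = m_e e⁵/((4πε₀)²ℏ³) = 6.612e-3 A.
2.69e-13 / 6.612e-3 = 4.068e-11

4.068e-11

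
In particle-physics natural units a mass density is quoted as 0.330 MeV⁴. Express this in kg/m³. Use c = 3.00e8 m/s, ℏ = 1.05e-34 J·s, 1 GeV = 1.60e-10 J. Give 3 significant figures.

Mass density is [E]/(c²[L]³) = [E]⁴/(ℏ³c⁵).
1 GeV⁴ → 1/(ℏ³c⁵) × (1 GeV in J)⁴ = 2.33e20 kg/m³.
Convert the energy scale: 0.330 MeV⁴ = 3.30e-13 GeV⁴.
Result: 3.30e-13 × 2.33e20 = 7.69e7 kg/m³.

7.69e7 kg/m³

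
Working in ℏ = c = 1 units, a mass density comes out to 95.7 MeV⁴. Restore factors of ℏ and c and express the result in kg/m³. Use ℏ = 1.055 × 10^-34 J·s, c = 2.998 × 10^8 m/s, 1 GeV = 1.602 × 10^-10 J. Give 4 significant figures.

2.216 × 10^10 kg/m³

Mass density is [E]/(c²[L]³) = [E]⁴/(ℏ³c⁵).
1 GeV⁴ → 1/(ℏ³c⁵) × (1 GeV in J)⁴ = 2.316 × 10^20 kg/m³.
Convert the energy scale: 95.7 MeV⁴ = 9.57 × 10^-11 GeV⁴.
Result: 9.57 × 10^-11 × 2.316 × 10^20 = 2.216 × 10^10 kg/m³.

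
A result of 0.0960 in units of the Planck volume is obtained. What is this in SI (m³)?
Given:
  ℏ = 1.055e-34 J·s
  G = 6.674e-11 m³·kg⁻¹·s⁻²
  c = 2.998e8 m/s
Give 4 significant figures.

One Planck volume: V_P = (ℏG/c³)^(3/2) = 4.224e-105 m³.
0.0960 × 4.224e-105 m³ = 4.055e-106 m³

4.055e-106 m³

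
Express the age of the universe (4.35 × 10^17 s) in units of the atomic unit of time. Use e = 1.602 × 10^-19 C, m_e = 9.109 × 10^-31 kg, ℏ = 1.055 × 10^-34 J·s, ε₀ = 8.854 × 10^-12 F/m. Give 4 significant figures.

1.795 × 10^34

atomic unit of time: τ_au = (4πε₀)²ℏ³/(m_e e⁴) = 2.423 × 10^-17 s.
4.35 × 10^17 / 2.423 × 10^-17 = 1.795 × 10^34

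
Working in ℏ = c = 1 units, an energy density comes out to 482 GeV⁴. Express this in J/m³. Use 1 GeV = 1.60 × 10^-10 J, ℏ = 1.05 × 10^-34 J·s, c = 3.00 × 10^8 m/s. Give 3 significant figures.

1.01 × 10^40 J/m³

[E]/[L]³ = [E]⁴/(ℏc)³; restore (ℏc)⁻³.
1 GeV⁴ → 1/(ℏc)³ × (1 GeV in J)⁴ = 2.10 × 10^37 J/m³.
Result: 482 × 2.10 × 10^37 = 1.01 × 10^40 J/m³.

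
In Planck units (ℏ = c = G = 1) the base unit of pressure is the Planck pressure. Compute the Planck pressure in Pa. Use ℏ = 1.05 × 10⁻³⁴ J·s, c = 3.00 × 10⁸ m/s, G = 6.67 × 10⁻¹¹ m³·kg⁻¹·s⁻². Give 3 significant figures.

p_P = c⁷/(ℏG²)
  = 2.19 × 10⁵⁹ / 4.67 × 10⁻⁵⁵
  = 4.68 × 10¹¹³ Pa

4.68 × 10¹¹³ Pa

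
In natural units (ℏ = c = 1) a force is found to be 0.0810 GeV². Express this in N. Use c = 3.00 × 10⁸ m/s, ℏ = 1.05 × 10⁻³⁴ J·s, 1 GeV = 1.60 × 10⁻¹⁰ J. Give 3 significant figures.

6.58 × 10⁴ N

Force is [E]/[L] = [E]²/(ℏc); restore (ℏc)⁻¹.
1 GeV² → 1/(ℏc) × (1 GeV in J)² = 8.13 × 10⁵ N.
Result: 0.0810 × 8.13 × 10⁵ = 6.58 × 10⁴ N.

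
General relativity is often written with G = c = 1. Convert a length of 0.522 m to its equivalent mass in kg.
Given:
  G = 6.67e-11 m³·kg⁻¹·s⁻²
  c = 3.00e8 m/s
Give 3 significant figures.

Length → mass via c²/G.
0.522 m × (c²/G) = 7.04e26 kg

7.04e26 kg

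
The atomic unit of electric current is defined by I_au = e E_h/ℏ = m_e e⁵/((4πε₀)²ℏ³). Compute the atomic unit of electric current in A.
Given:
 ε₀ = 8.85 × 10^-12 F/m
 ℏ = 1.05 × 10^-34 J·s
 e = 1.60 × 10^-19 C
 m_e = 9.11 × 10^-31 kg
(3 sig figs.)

6.67 × 10^-3 A

I_au = e E_h/ℏ = m_e e⁵/((4πε₀)²ℏ³)
E_h = 4.38 × 10^-18 J
e·E_h/ℏ = 6.67 × 10^-3 A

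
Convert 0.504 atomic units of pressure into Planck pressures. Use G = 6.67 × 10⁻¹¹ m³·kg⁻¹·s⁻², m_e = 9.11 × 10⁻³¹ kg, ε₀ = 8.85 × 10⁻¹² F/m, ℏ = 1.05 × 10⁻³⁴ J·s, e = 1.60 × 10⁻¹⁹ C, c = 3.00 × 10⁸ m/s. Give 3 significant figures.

atomic unit of pressure: P_au = E_h/a₀³ = m_e⁴e¹⁰/((4πε₀)⁵ℏ⁸) = 3.01 × 10¹³ Pa
Planck pressure: p_P = c⁷/(ℏG²) = 4.68 × 10¹¹³ Pa
0.504 × 3.01 × 10¹³ / 4.68 × 10¹¹³ = 3.24 × 10⁻¹⁰¹

3.24 × 10⁻¹⁰¹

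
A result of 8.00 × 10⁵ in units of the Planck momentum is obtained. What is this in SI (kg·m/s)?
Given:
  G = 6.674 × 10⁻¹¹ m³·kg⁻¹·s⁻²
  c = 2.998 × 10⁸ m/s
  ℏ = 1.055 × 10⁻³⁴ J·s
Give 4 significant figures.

One Planck momentum: p_P = √(ℏc³/G) = 6.527 kg·m/s.
8.00 × 10⁵ × 6.527 kg·m/s = 5.221 × 10⁶ kg·m/s

5.221 × 10⁶ kg·m/s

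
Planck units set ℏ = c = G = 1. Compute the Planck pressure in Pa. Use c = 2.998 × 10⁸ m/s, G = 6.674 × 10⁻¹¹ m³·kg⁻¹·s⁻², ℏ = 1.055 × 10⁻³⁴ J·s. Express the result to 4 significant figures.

Dimensional analysis gives p_P = c⁷/(ℏG²).
  = 2.177 × 10⁵⁹ / 4.699 × 10⁻⁵⁵
  = 4.632 × 10¹¹³ Pa

4.632 × 10¹¹³ Pa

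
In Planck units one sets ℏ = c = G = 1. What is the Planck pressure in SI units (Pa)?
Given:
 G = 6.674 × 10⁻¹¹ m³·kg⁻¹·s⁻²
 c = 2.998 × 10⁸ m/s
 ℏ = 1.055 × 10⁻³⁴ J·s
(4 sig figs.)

4.632 × 10¹¹³ Pa

p_P = c⁷/(ℏG²)
  = 2.177 × 10⁵⁹ / 4.699 × 10⁻⁵⁵
  = 4.632 × 10¹¹³ Pa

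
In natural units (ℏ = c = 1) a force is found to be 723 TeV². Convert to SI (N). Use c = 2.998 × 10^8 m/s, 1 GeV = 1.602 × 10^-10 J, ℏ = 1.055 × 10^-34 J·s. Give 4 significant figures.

Force is [E]/[L] = [E]²/(ℏc); restore (ℏc)⁻¹.
1 GeV² → 1/(ℏc) × (1 GeV in J)² = 8.114 × 10^5 N.
Convert the energy scale: 723 TeV² = 7.23 × 10^8 GeV².
Result: 7.23 × 10^8 × 8.114 × 10^5 = 5.867 × 10^14 N.

5.867 × 10^14 N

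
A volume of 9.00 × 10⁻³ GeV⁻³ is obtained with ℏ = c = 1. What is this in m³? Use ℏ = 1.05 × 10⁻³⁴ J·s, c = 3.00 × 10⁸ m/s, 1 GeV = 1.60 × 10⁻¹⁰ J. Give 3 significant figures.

Volume is [L]³ = [E]⁻³·(ℏc)³.
1 GeV⁻³ → (ℏc)³ × (1 GeV in J)⁻³ = 7.63 × 10⁻⁴⁸ m³.
Result: 9.00 × 10⁻³ × 7.63 × 10⁻⁴⁸ = 6.87 × 10⁻⁵⁰ m³.

6.87 × 10⁻⁵⁰ m³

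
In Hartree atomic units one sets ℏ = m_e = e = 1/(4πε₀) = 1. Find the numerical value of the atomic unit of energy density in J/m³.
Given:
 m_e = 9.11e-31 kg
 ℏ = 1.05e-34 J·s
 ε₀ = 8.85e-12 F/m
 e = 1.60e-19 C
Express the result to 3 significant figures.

3.01e13 J/m³

u_au = E_h/a₀³ = m_e⁴e¹⁰/((4πε₀)⁵ℏ⁸)
E_h = 4.38e-18 J
a₀ = 5.26e-11 m
E_h/a₀³ = 3.01e13 J/m³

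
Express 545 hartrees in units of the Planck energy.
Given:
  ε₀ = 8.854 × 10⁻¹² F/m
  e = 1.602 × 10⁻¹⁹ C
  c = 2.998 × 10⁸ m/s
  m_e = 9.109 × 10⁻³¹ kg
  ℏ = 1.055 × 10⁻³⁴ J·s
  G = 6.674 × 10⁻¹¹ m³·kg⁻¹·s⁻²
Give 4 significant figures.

1.213 × 10⁻²⁴

hartree: E_h = m_e e⁴/(4πε₀ℏ)² = 4.354 × 10⁻¹⁸ J
Planck energy: E_P = √(ℏc⁵/G) = 1.957 × 10⁹ J
545 × 4.354 × 10⁻¹⁸ / 1.957 × 10⁹ = 1.213 × 10⁻²⁴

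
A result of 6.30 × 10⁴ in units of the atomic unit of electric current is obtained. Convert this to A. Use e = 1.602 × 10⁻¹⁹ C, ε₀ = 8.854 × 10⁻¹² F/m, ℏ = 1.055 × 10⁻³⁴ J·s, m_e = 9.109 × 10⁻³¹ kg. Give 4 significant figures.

416.6 A

One atomic unit of electric current: I_au = e E_h/ℏ = m_e e⁵/((4πε₀)²ℏ³) = 6.612 × 10⁻³ A.
6.30 × 10⁴ × 6.612 × 10⁻³ A = 416.6 A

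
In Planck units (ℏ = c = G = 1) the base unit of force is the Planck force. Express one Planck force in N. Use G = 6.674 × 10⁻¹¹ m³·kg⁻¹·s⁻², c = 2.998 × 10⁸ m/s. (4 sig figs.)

1.210 × 10⁴⁴ N

F_P = c⁴/G
  = 8.078 × 10³³ / 6.674 × 10⁻¹¹
  = 1.210 × 10⁴⁴ N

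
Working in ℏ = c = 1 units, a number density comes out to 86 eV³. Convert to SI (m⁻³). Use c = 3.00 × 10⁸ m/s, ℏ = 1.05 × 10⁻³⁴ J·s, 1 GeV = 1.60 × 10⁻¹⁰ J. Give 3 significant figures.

Number density is [L]⁻³ = [E]³/(ℏc)³.
1 GeV³ → 1/(ℏc)³ × (1 GeV in J)³ = 1.31 × 10⁴⁷ m⁻³.
Convert the energy scale: 86 eV³ = 8.60 × 10⁻²⁶ GeV³.
Result: 8.60 × 10⁻²⁶ × 1.31 × 10⁴⁷ = 1.13 × 10²² m⁻³.

1.13 × 10²² m⁻³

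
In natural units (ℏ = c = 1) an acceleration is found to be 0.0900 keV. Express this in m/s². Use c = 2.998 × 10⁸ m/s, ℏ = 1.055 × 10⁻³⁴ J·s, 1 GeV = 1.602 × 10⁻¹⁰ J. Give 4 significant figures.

Acceleration is [L]/[T]² = c·[E]/ℏ.
1 GeV → c/ℏ × (1 GeV in J) = 4.552 × 10³² m/s².
Convert the energy scale: 0.0900 keV = 9.00 × 10⁻⁸ GeV.
Result: 9.00 × 10⁻⁸ × 4.552 × 10³² = 4.097 × 10²⁵ m/s².

4.097 × 10²⁵ m/s²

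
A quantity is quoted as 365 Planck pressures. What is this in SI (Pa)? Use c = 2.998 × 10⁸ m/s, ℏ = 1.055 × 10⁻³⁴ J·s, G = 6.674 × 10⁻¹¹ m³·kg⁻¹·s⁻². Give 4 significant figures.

One Planck pressure: p_P = c⁷/(ℏG²) = 4.632 × 10¹¹³ Pa.
365 × 4.632 × 10¹¹³ Pa = 1.691 × 10¹¹⁶ Pa

1.691 × 10¹¹⁶ Pa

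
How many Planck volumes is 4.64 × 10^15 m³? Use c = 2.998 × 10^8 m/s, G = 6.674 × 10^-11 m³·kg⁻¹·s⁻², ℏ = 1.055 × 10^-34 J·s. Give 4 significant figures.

Planck volume: V_P = (ℏG/c³)^(3/2) = 4.224 × 10^-105 m³.
4.64 × 10^15 / 4.224 × 10^-105 = 1.099 × 10^120

1.099 × 10^120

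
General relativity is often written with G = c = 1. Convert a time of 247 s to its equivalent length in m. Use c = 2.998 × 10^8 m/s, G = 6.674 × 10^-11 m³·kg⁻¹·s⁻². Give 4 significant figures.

7.405 × 10^10 m

Time → length via c.
247 s × (c) = 7.405 × 10^10 m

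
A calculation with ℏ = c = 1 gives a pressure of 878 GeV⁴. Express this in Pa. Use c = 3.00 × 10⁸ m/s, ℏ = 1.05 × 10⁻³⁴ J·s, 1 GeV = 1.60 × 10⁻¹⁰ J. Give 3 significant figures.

1.84 × 10⁴⁰ Pa

Pressure is [E]/[L]³ = [E]⁴/(ℏc)³.
1 GeV⁴ → 1/(ℏc)³ × (1 GeV in J)⁴ = 2.10 × 10³⁷ Pa.
Result: 878 × 2.10 × 10³⁷ = 1.84 × 10⁴⁰ Pa.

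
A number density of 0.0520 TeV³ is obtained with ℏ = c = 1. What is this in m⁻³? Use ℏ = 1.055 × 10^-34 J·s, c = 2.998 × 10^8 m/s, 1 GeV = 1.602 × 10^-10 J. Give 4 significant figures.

6.757 × 10^54 m⁻³

Number density is [L]⁻³ = [E]³/(ℏc)³.
1 GeV³ → 1/(ℏc)³ × (1 GeV in J)³ = 1.299 × 10^47 m⁻³.
Convert the energy scale: 0.0520 TeV³ = 5.20 × 10^7 GeV³.
Result: 5.20 × 10^7 × 1.299 × 10^47 = 6.757 × 10^54 m⁻³.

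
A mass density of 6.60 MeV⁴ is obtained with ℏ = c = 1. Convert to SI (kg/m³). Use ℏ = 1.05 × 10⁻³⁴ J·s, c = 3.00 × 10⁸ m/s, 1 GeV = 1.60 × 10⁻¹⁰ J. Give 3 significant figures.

Mass density is [E]/(c²[L]³) = [E]⁴/(ℏ³c⁵).
1 GeV⁴ → 1/(ℏ³c⁵) × (1 GeV in J)⁴ = 2.33 × 10²⁰ kg/m³.
Convert the energy scale: 6.60 MeV⁴ = 6.60 × 10⁻¹² GeV⁴.
Result: 6.60 × 10⁻¹² × 2.33 × 10²⁰ = 1.54 × 10⁹ kg/m³.

1.54 × 10⁹ kg/m³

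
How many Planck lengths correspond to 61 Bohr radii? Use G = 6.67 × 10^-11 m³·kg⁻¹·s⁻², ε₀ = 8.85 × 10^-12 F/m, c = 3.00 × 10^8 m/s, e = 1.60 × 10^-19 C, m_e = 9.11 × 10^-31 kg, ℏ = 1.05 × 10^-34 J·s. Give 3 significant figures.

Bohr radius: a₀ = 4πε₀ℏ²/(m_e e²) = 5.26 × 10^-11 m
Planck length: ℓ_P = √(ℏG/c³) = 1.61 × 10^-35 m
61 × 5.26 × 10^-11 / 1.61 × 10^-35 = 1.99 × 10^26

1.99 × 10^26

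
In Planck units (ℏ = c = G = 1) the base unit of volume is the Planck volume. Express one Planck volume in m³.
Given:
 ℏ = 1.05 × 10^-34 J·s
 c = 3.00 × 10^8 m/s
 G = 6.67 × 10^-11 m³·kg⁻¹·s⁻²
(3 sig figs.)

V_P = (ℏG/c³)^(3/2)
  = √(1.75 × 10^-209)
  = 4.18 × 10^-105 m³

4.18 × 10^-105 m³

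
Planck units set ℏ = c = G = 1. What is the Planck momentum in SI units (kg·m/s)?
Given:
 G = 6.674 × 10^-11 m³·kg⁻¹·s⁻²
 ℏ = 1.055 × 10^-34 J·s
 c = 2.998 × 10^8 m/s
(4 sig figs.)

From ℏ = c = G = 1 the momentum scale is p_P = √(ℏc³/G).
  = √(42.60)
  = 6.527 kg·m/s

6.527 kg·m/s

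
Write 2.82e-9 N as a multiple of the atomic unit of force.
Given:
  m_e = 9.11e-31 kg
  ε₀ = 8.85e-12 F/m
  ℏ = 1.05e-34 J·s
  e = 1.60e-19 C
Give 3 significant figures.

0.0339

atomic unit of force: F_au = E_h/a₀ = m_e²e⁶/((4πε₀)³ℏ⁴) = 8.33e-8 N.
2.82e-9 / 8.33e-8 = 0.0339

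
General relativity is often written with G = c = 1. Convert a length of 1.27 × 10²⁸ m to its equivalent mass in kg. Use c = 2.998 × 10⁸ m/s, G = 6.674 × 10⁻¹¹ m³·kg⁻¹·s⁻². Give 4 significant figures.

1.710 × 10⁵⁵ kg

Length → mass via c²/G.
1.27 × 10²⁸ m × (c²/G) = 1.710 × 10⁵⁵ kg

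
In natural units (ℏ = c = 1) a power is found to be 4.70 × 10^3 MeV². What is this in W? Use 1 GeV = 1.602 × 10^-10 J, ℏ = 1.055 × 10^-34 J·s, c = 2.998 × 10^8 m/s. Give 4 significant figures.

1.143 × 10^12 W

Power is [E]/[T] = [E]²/ℏ.
1 GeV² → 1/ℏ × (1 GeV in J)² = 2.433 × 10^14 W.
Convert the energy scale: 4.70 × 10^3 MeV² = 4.70 × 10^-3 GeV².
Result: 4.70 × 10^-3 × 2.433 × 10^14 = 1.143 × 10^12 W.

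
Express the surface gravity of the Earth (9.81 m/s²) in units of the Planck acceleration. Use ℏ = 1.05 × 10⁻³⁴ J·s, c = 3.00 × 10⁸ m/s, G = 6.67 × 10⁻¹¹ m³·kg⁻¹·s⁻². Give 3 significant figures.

Planck acceleration: a_P = √(c⁷/(ℏG)) = 5.59 × 10⁵¹ m/s².
9.81 / 5.59 × 10⁵¹ = 1.76 × 10⁻⁵¹

1.76 × 10⁻⁵¹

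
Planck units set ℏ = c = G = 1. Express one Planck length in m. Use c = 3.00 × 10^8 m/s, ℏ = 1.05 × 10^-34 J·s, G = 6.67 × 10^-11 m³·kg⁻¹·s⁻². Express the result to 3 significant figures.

1.61 × 10^-35 m

The unique combination of the constants set to 1 with dimensions of length is ℓ_P = √(ℏG/c³).
  = √(2.59 × 10^-70)
  = 1.61 × 10^-35 m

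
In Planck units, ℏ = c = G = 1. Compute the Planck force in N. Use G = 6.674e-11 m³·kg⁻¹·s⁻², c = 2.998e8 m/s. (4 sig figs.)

Dimensional analysis gives F_P = c⁴/G.
  = 8.078e33 / 6.674e-11
  = 1.210e44 N

1.210e44 N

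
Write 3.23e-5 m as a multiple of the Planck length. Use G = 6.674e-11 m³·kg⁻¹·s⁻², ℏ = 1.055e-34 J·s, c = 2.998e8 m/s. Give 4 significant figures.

Planck length: ℓ_P = √(ℏG/c³) = 1.616e-35 m.
3.23e-5 / 1.616e-35 = 1.998e30

1.998e30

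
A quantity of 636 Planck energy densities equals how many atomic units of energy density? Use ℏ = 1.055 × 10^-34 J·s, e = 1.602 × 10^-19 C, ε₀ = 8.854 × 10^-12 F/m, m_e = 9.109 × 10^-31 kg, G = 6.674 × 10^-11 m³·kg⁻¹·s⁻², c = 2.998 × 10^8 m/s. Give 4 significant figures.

Planck energy density: u_P = c⁷/(ℏG²) = 4.632 × 10^113 J/m³
atomic unit of energy density: u_au = E_h/a₀³ = m_e⁴e¹⁰/((4πε₀)⁵ℏ⁸) = 2.929 × 10^13 J/m³
636 × 4.632 × 10^113 / 2.929 × 10^13 = 1.006 × 10^103

1.006 × 10^103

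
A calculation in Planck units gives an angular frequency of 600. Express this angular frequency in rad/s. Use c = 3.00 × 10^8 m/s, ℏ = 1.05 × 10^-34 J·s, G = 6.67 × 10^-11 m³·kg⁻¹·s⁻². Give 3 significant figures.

One Planck angular frequency: ω_P = √(c⁵/(ℏG)) = 1.86 × 10^43 rad/s.
600 × 1.86 × 10^43 rad/s = 1.12 × 10^46 rad/s

1.12 × 10^46 rad/s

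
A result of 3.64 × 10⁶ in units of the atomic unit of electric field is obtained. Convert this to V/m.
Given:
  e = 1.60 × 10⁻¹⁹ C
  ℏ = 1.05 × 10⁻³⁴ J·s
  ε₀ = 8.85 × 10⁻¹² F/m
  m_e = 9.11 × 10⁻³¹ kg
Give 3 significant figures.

1.89 × 10¹⁸ V/m

One atomic unit of electric field: E_au = E_h/(e a₀) = m_e²e⁵/((4πε₀)³ℏ⁴) = 5.20 × 10¹¹ V/m.
3.64 × 10⁶ × 5.20 × 10¹¹ V/m = 1.89 × 10¹⁸ V/m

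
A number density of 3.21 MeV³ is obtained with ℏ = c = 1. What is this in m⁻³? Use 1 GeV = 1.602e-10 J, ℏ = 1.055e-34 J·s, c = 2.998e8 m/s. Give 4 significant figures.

4.171e38 m⁻³

Number density is [L]⁻³ = [E]³/(ℏc)³.
1 GeV³ → 1/(ℏc)³ × (1 GeV in J)³ = 1.299e47 m⁻³.
Convert the energy scale: 3.21 MeV³ = 3.21e-9 GeV³.
Result: 3.21e-9 × 1.299e47 = 4.171e38 m⁻³.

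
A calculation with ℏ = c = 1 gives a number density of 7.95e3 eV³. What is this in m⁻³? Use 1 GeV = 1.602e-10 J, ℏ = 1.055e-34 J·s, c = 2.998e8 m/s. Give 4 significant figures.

1.033e24 m⁻³

Number density is [L]⁻³ = [E]³/(ℏc)³.
1 GeV³ → 1/(ℏc)³ × (1 GeV in J)³ = 1.299e47 m⁻³.
Convert the energy scale: 7.95e3 eV³ = 7.95e-24 GeV³.
Result: 7.95e-24 × 1.299e47 = 1.033e24 m⁻³.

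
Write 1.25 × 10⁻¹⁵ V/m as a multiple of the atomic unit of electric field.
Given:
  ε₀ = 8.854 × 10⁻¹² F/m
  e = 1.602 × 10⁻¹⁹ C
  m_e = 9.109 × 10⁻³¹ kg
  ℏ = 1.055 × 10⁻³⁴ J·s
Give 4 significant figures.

atomic unit of electric field: E_au = E_h/(e a₀) = m_e²e⁵/((4πε₀)³ℏ⁴) = 5.131 × 10¹¹ V/m.
1.25 × 10⁻¹⁵ / 5.131 × 10¹¹ = 2.436 × 10⁻²⁷

2.436 × 10⁻²⁷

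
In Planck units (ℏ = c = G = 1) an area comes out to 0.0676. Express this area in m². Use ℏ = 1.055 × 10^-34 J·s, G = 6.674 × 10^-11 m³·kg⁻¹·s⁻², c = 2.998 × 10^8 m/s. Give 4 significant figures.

1.766 × 10^-71 m²

One Planck area: A_P = ℏG/c³ = 2.613 × 10^-70 m².
0.0676 × 2.613 × 10^-70 m² = 1.766 × 10^-71 m²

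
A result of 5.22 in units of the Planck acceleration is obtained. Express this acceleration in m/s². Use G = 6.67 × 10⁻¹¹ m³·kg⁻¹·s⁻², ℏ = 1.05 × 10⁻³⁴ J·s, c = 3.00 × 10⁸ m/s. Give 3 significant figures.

One Planck acceleration: a_P = √(c⁷/(ℏG)) = 5.59 × 10⁵¹ m/s².
5.22 × 5.59 × 10⁵¹ m/s² = 2.92 × 10⁵² m/s²

2.92 × 10⁵² m/s²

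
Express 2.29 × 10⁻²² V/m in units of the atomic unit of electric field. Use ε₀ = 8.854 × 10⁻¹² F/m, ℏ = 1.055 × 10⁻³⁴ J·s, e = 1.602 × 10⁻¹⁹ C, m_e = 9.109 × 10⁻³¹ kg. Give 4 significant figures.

4.463 × 10⁻³⁴

atomic unit of electric field: E_au = E_h/(e a₀) = m_e²e⁵/((4πε₀)³ℏ⁴) = 5.131 × 10¹¹ V/m.
2.29 × 10⁻²² / 5.131 × 10¹¹ = 4.463 × 10⁻³⁴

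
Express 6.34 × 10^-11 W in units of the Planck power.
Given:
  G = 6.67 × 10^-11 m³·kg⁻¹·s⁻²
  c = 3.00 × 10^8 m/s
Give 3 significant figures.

Planck power: P_P = c⁵/G = 3.64 × 10^52 W.
6.34 × 10^-11 / 3.64 × 10^52 = 1.74 × 10^-63

1.74 × 10^-63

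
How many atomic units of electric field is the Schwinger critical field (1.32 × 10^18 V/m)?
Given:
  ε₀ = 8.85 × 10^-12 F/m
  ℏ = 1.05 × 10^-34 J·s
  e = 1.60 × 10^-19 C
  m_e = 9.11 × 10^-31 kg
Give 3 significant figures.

2.54 × 10^6

atomic unit of electric field: E_au = E_h/(e a₀) = m_e²e⁵/((4πε₀)³ℏ⁴) = 5.20 × 10^11 V/m.
1.32 × 10^18 / 5.20 × 10^11 = 2.54 × 10^6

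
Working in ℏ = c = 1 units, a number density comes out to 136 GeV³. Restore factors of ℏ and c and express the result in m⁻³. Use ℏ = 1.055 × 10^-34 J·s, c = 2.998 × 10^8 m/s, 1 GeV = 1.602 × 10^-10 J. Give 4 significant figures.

Number density is [L]⁻³ = [E]³/(ℏc)³.
1 GeV³ → 1/(ℏc)³ × (1 GeV in J)³ = 1.299 × 10^47 m⁻³.
Result: 136 × 1.299 × 10^47 = 1.767 × 10^49 m⁻³.

1.767 × 10^49 m⁻³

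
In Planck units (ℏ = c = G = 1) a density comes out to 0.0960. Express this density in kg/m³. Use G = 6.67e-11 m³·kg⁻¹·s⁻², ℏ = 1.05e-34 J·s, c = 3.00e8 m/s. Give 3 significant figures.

4.99e95 kg/m³

One Planck density: ρ_P = c⁵/(ℏG²) = 5.20e96 kg/m³.
0.0960 × 5.20e96 kg/m³ = 4.99e95 kg/m³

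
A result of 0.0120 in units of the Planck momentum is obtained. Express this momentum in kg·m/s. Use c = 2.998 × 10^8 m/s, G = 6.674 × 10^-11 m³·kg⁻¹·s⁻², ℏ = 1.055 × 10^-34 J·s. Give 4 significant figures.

One Planck momentum: p_P = √(ℏc³/G) = 6.527 kg·m/s.
0.0120 × 6.527 kg·m/s = 0.07832 kg·m/s

0.07832 kg·m/s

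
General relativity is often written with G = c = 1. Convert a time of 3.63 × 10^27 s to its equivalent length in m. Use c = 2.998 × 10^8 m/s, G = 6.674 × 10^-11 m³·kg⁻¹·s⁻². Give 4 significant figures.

1.088 × 10^36 m

Time → length via c.
3.63 × 10^27 s × (c) = 1.088 × 10^36 m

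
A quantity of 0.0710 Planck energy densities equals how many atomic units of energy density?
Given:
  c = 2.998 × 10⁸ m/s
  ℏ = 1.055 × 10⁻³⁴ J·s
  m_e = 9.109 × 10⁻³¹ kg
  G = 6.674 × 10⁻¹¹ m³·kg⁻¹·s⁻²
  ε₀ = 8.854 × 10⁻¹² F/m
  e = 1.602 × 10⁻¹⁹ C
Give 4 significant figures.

1.123 × 10⁹⁹

Planck energy density: u_P = c⁷/(ℏG²) = 4.632 × 10¹¹³ J/m³
atomic unit of energy density: u_au = E_h/a₀³ = m_e⁴e¹⁰/((4πε₀)⁵ℏ⁸) = 2.929 × 10¹³ J/m³
0.0710 × 4.632 × 10¹¹³ / 2.929 × 10¹³ = 1.123 × 10⁹⁹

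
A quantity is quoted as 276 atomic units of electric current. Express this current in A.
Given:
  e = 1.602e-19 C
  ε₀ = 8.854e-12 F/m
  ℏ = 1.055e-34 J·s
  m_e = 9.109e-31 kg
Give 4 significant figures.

One atomic unit of electric current: I_au = e E_h/ℏ = m_e e⁵/((4πε₀)²ℏ³) = 6.612e-3 A.
276 × 6.612e-3 A = 1.825 A

1.825 A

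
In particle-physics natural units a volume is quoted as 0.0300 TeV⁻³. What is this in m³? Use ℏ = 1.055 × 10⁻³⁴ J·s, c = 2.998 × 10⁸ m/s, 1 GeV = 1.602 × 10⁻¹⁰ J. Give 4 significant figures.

Volume is [L]³ = [E]⁻³·(ℏc)³.
1 GeV⁻³ → (ℏc)³ × (1 GeV in J)⁻³ = 7.696 × 10⁻⁴⁸ m³.
Convert the energy scale: 0.0300 TeV⁻³ = 3.00 × 10⁻¹¹ GeV⁻³.
Result: 3.00 × 10⁻¹¹ × 7.696 × 10⁻⁴⁸ = 2.309 × 10⁻⁵⁸ m³.

2.309 × 10⁻⁵⁸ m³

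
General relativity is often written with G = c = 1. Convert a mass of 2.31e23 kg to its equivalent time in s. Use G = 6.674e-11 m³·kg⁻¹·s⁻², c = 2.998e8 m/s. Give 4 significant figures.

5.721e-13 s

Mass → time via G/c³.
2.31e23 kg × (G/c³) = 5.721e-13 s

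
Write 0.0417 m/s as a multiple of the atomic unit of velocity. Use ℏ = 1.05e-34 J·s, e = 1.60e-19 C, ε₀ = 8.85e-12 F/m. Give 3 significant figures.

atomic unit of velocity: v_au = e²/(4πε₀ℏ) = 2.19e6 m/s.
0.0417 / 2.19e6 = 1.90e-8

1.90e-8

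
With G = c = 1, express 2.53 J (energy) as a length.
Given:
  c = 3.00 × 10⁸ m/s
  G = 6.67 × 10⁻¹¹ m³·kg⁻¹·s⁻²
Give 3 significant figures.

Energy → length via G/c⁴.
2.53 J × (G/c⁴) = 2.08 × 10⁻⁴⁴ m

2.08 × 10⁻⁴⁴ m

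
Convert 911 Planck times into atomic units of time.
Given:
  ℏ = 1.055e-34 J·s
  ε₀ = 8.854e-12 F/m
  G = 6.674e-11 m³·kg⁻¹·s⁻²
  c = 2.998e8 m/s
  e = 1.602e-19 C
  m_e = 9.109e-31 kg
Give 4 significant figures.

2.027e-24

Planck time: t_P = √(ℏG/c⁵) = 5.392e-44 s
atomic unit of time: τ_au = (4πε₀)²ℏ³/(m_e e⁴) = 2.423e-17 s
911 × 5.392e-44 / 2.423e-17 = 2.027e-24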